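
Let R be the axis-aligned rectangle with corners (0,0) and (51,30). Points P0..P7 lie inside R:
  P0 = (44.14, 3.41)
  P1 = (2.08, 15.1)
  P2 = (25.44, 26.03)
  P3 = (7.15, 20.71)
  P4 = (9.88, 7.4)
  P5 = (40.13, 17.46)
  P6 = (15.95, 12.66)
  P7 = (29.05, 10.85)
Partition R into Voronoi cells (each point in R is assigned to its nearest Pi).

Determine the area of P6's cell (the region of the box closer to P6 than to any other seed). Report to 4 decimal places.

Area of P6's cell: 157.7395

1. box [0,51]×[0,30]: [(0, 0) (51, 0) (51, 30) (0, 30)]
2. ⊥bis P6·P0 via (30.045,8.035): [(0, 0) (27.4085, 0) (37.2524, 30) (0, 30)]  |A|=969.9129
3. ⊥bis P6·P1 via (9.015,13.88): [(6.5732, 0) (27.4085, 0) (37.2524, 30) (11.8508, 30)]  |A|=693.552
4. ⊥bis P6·P2 via (20.695,19.345): [(11.1662, 26.1085) (6.5732, 0) (27.4085, 0) (31.2888, 11.8255)]  |A|=418.6797
5. ⊥bis P6·P3 via (11.55,16.685): [(16.6256, 22.2335) (9.0224, 13.9219) (6.5732, 0) (27.4085, 0) (31.2888, 11.8255)]  |A|=381.2604
6. ⊥bis P6·P4 via (12.915,10.03): [(16.6256, 22.2335) (9.2895, 14.2138) (21.6066, 0) (27.4085, 0) (31.2888, 11.8255)]  |A|=272.918
7. ⊥bis P6·P5 via (28.04,15.06): [(28.2545, 13.9793) (16.6256, 22.2335) (9.2895, 14.2138) (21.6066, 0) (27.4085, 0) (29.6646, 6.8758)]  |A|=263.6597
8. ⊥bis P6·P7 via (22.5,11.755): [(23.2938, 17.5004) (16.6256, 22.2335) (9.2895, 14.2138) (20.9763, 0.7273)]  |A|=157.7395
9. canonical 4-gon: [(23.2938, 17.5004) (16.6256, 22.2335) (9.2895, 14.2138) (20.9763, 0.7273)]
10. shoelace: 157.7395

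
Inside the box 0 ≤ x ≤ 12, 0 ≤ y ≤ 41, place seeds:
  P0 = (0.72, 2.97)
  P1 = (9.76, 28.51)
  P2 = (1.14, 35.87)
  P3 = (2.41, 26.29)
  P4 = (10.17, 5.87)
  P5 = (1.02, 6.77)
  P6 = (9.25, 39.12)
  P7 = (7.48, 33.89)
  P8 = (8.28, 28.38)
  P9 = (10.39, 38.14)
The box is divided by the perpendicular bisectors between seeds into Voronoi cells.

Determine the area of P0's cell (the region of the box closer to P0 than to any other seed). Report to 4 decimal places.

Area of P0's cell: 28.7172

1. box [0,12]×[0,41]: [(0, 0) (12, 0) (12, 41) (0, 41)]
2. ⊥bis P0·P1 via (5.24,15.74): [(0, 17.5947) (0, 0) (12, 0) (12, 13.3473)]  |A|=185.6519
3. ⊥bis P0·P2 via (0.93,19.42): [(0, 17.5947) (0, 0) (12, 0) (12, 13.3473)]  |A|=185.6519
4. ⊥bis P0·P3 via (1.565,14.63): [(10.1295, 14.0093) (0, 14.7434) (0, 0) (12, 0) (12, 13.3473)]  |A|=171.2107
5. ⊥bis P0·P4 via (5.445,4.42): [(2.3288, 14.5747) (0, 14.7434) (0, 0) (6.8014, 0)]  |A|=66.731
6. ⊥bis P0·P5 via (0.87,4.87): [(5.4171, 4.511) (0, 4.9387) (0, 0) (6.8014, 0)]  |A|=28.7172
7. ⊥bis P0·P6 via (4.985,21.045): [(5.4171, 4.511) (0, 4.9387) (0, 0) (6.8014, 0)]  |A|=28.7172
8. ⊥bis P0·P7 via (4.1,18.43): [(5.4171, 4.511) (0, 4.9387) (0, 0) (6.8014, 0)]  |A|=28.7172
9. ⊥bis P0·P8 via (4.5,15.675): [(5.4171, 4.511) (0, 4.9387) (0, 0) (6.8014, 0)]  |A|=28.7172
10. ⊥bis P0·P9 via (5.555,20.555): [(5.4171, 4.511) (0, 4.9387) (0, 0) (6.8014, 0)]  |A|=28.7172
11. canonical 4-gon: [(5.4171, 4.511) (0, 4.9387) (0, 0) (6.8014, 0)]
12. shoelace: 28.7172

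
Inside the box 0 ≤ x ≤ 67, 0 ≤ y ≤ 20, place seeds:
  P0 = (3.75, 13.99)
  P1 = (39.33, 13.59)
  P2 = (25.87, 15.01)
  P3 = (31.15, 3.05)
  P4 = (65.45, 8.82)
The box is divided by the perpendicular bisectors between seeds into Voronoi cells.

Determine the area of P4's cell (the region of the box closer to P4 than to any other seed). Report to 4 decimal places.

1. box [0,67]×[0,20]: [(0, 0) (67, 0) (67, 20) (0, 20)]
2. ⊥bis P4·P0 via (34.6,11.405): [(33.6443, 0) (67, 0) (67, 20) (35.3202, 20)]  |A|=650.3546
3. ⊥bis P4·P1 via (52.39,11.205): [(50.3438, 0) (67, 0) (67, 20) (53.9961, 20)]  |A|=296.6011
4. ⊥bis P4·P2 via (45.66,11.915): [(50.3438, 0) (67, 0) (67, 20) (53.9961, 20)]  |A|=296.6011
5. ⊥bis P4·P3 via (48.3,5.935): [(50.3438, 0) (67, 0) (67, 20) (53.9961, 20)]  |A|=296.6011
6. canonical 4-gon: [(50.3438, 0) (67, 0) (67, 20) (53.9961, 20)]
7. shoelace: 296.6011

Area of P4's cell: 296.6011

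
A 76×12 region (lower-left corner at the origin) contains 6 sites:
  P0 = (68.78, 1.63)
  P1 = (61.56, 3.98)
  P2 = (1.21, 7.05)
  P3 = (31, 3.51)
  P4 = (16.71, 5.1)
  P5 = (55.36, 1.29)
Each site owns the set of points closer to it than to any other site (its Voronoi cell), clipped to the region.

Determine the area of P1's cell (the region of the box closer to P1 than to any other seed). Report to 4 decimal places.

Area of P1's cell: 110.5188

1. box [0,76]×[0,12]: [(0, 0) (76, 0) (76, 12) (0, 12)]
2. ⊥bis P1·P0 via (65.17,2.805): [(0, 0) (64.257, 0) (68.1628, 12) (0, 12)]  |A|=794.5191
3. ⊥bis P1·P2 via (31.385,5.515): [(31.1045, 0) (64.257, 0) (68.1628, 12) (31.7149, 12)]  |A|=417.603
4. ⊥bis P1·P3 via (46.28,3.745): [(46.3376, 0) (64.257, 0) (68.1628, 12) (46.153, 12)]  |A|=239.5753
5. ⊥bis P1·P4 via (39.135,4.54): [(46.3376, 0) (64.257, 0) (68.1628, 12) (46.153, 12)]  |A|=239.5753
6. ⊥bis P1·P5 via (58.46,2.635): [(59.6032, 0) (64.257, 0) (68.1628, 12) (54.3968, 12)]  |A|=110.5188
7. canonical 4-gon: [(59.6032, 0) (64.257, 0) (68.1628, 12) (54.3968, 12)]
8. shoelace: 110.5188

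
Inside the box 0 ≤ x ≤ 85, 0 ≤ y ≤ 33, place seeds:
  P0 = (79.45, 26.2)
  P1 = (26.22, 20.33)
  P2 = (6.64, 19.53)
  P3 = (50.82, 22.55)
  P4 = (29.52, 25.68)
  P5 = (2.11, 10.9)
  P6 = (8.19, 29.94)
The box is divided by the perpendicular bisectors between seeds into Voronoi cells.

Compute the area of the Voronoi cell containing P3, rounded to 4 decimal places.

Area of P3's cell: 863.0059

1. box [0,85]×[0,33]: [(0, 0) (85, 0) (85, 33) (0, 33)]
2. ⊥bis P3·P0 via (65.135,24.375): [(0, 0) (68.2425, 0) (64.0354, 33) (0, 33)]  |A|=2182.5861
3. ⊥bis P3·P1 via (38.52,21.44): [(40.4548, 0) (68.2425, 0) (64.0354, 33) (37.4768, 33)]  |A|=896.7146
4. ⊥bis P3·P2 via (28.73,21.04): [(40.4548, 0) (68.2425, 0) (64.0354, 33) (37.4768, 33)]  |A|=896.7146
5. ⊥bis P3·P4 via (40.17,24.115): [(38.9982, 16.1409) (40.4548, 0) (68.2425, 0) (64.0354, 33) (41.4756, 33)]  |A|=863.0059
6. ⊥bis P3·P5 via (26.465,16.725): [(38.9982, 16.1409) (40.4548, 0) (68.2425, 0) (64.0354, 33) (41.4756, 33)]  |A|=863.0059
7. ⊥bis P3·P6 via (29.505,26.245): [(38.9982, 16.1409) (40.4548, 0) (68.2425, 0) (64.0354, 33) (41.4756, 33)]  |A|=863.0059
8. canonical 5-gon: [(38.9982, 16.1409) (40.4548, 0) (68.2425, 0) (64.0354, 33) (41.4756, 33)]
9. shoelace: 863.0059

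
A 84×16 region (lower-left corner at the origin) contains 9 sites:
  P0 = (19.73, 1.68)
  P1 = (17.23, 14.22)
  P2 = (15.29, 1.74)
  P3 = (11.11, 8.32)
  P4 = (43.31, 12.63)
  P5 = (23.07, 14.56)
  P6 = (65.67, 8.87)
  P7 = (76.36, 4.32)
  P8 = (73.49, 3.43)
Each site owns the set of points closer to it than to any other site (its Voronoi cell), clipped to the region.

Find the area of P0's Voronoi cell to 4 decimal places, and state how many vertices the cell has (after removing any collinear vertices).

1. box [0,84]×[0,16]: [(0, 0) (84, 0) (84, 16) (0, 16)]
2. ⊥bis P0·P1 via (18.48,7.95): [(0, 4.2658) (0, 0) (84, 0) (84, 16) (58.8588, 16)]  |A|=998.6692
3. ⊥bis P0·P2 via (17.51,1.71): [(17.5919, 7.773) (17.4869, 0) (84, 0) (84, 16) (58.8588, 16)]  |A|=893.1851
4. ⊥bis P0·P3 via (15.42,5): [(17.5919, 7.773) (17.4869, 0) (84, 0) (84, 16) (58.8588, 16)]  |A|=893.1851
5. ⊥bis P0·P4 via (31.52,7.155): [(30.0772, 10.262) (17.5919, 7.773) (17.4869, 0) (34.8426, 0)]  |A|=137.4454
6. ⊥bis P0·P5 via (21.4,8.12): [(32.396, 5.2685) (20.5015, 8.353) (17.5919, 7.773) (17.4869, 0) (34.8426, 0)]  |A|=111.3239
7. ⊥bis P0·P6 via (42.7,5.275): [(32.396, 5.2685) (20.5015, 8.353) (17.5919, 7.773) (17.4869, 0) (34.8426, 0)]  |A|=111.3239
8. ⊥bis P0·P7 via (48.045,3): [(32.396, 5.2685) (20.5015, 8.353) (17.5919, 7.773) (17.4869, 0) (34.8426, 0)]  |A|=111.3239
9. ⊥bis P0·P8 via (46.61,2.555): [(32.396, 5.2685) (20.5015, 8.353) (17.5919, 7.773) (17.4869, 0) (34.8426, 0)]  |A|=111.3239
10. canonical 5-gon: [(32.396, 5.2685) (20.5015, 8.353) (17.5919, 7.773) (17.4869, 0) (34.8426, 0)]
11. shoelace: 111.3239

Area of P0's cell: 111.3239 (5 vertices)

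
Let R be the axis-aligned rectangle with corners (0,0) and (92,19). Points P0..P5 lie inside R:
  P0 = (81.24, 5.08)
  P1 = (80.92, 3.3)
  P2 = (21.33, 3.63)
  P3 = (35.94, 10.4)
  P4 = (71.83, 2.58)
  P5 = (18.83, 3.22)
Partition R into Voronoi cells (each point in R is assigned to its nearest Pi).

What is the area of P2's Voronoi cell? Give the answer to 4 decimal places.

1. box [0,92]×[0,19]: [(0, 0) (92, 0) (92, 19) (0, 19)]
2. ⊥bis P2·P0 via (51.285,4.355): [(0, 0) (51.3904, 0) (50.9305, 19) (0, 19)]  |A|=972.049
3. ⊥bis P2·P1 via (51.125,3.465): [(0, 0) (51.1058, 0) (51.1588, 9.5691) (50.9305, 19) (0, 19)]  |A|=970.6874
4. ⊥bis P2·P3 via (28.635,7.015): [(0, 0) (31.8856, 0) (23.0814, 19) (0, 19)]  |A|=522.1865
5. ⊥bis P2·P4 via (46.58,3.105): [(0, 0) (31.8856, 0) (23.0814, 19) (0, 19)]  |A|=522.1865
6. ⊥bis P2·P5 via (20.08,3.425): [(20.6417, 0) (31.8856, 0) (23.0814, 19) (17.5257, 19)]  |A|=159.5962
7. canonical 4-gon: [(20.6417, 0) (31.8856, 0) (23.0814, 19) (17.5257, 19)]
8. shoelace: 159.5962

Area of P2's cell: 159.5962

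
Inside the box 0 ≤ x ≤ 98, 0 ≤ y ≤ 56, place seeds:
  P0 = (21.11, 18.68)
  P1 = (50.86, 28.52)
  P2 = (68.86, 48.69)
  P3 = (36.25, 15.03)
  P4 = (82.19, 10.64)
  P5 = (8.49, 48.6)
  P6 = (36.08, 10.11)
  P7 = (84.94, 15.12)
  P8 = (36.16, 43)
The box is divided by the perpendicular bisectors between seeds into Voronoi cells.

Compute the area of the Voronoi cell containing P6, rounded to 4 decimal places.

Area of P6's cell: 418.4159

1. box [0,98]×[0,56]: [(0, 0) (98, 0) (98, 56) (0, 56)]
2. ⊥bis P6·P0 via (28.595,14.395): [(20.3542, 0) (98, 0) (98, 56) (52.413, 56)]  |A|=3450.5202
3. ⊥bis P6·P1 via (43.47,19.315): [(35.2086, 25.9475) (20.3542, 0) (67.5288, 0)]  |A|=612.0317
4. ⊥bis P6·P2 via (52.47,29.4): [(35.2086, 25.9475) (20.3542, 0) (67.5288, 0)]  |A|=612.0317
5. ⊥bis P6·P3 via (36.165,12.57): [(52.578, 12.0029) (27.7173, 12.8619) (20.3542, 0) (67.5288, 0)]  |A|=446.1559
6. ⊥bis P6·P4 via (59.135,10.375): [(59.1772, 6.7049) (52.578, 12.0029) (27.7173, 12.8619) (20.3542, 0) (59.2543, 0)]  |A|=418.4159
7. ⊥bis P6·P5 via (22.285,29.355): [(59.1772, 6.7049) (52.578, 12.0029) (27.7173, 12.8619) (20.3542, 0) (59.2543, 0)]  |A|=418.4159
8. ⊥bis P6·P7 via (60.51,12.615): [(59.1772, 6.7049) (52.578, 12.0029) (27.7173, 12.8619) (20.3542, 0) (59.2543, 0)]  |A|=418.4159
9. ⊥bis P6·P8 via (36.12,26.555): [(59.1772, 6.7049) (52.578, 12.0029) (27.7173, 12.8619) (20.3542, 0) (59.2543, 0)]  |A|=418.4159
10. canonical 5-gon: [(59.1772, 6.7049) (52.578, 12.0029) (27.7173, 12.8619) (20.3542, 0) (59.2543, 0)]
11. shoelace: 418.4159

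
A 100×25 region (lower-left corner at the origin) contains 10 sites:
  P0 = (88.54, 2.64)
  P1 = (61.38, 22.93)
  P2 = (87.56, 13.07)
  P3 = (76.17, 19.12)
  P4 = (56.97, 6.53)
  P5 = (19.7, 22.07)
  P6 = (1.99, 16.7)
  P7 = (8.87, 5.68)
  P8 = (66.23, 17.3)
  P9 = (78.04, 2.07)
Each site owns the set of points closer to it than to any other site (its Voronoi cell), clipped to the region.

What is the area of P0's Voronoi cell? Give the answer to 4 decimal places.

Area of P0's cell: 137.4404

1. box [0,100]×[0,25]: [(0, 0) (100, 0) (100, 25) (0, 25)]
2. ⊥bis P0·P1 via (74.96,12.785): [(65.4089, 0) (100, 0) (100, 25) (84.0853, 25)]  |A|=631.3228
3. ⊥bis P0·P2 via (88.05,7.855): [(70.0108, 6.16) (65.4089, 0) (100, 0) (100, 8.9778)]  |A|=241.1601
4. ⊥bis P0·P3 via (82.355,10.88): [(76.9334, 6.8105) (67.8601, 0) (100, 0) (100, 8.9778)]  |A|=212.9883
5. ⊥bis P0·P4 via (72.755,4.585): [(76.9334, 6.8105) (72.6313, 3.5813) (72.19, 0) (100, 0) (100, 8.9778)]  |A|=205.2347
6. ⊥bis P0·P5 via (54.12,12.355): [(76.9334, 6.8105) (72.6313, 3.5813) (72.19, 0) (100, 0) (100, 8.9778)]  |A|=205.2347
7. ⊥bis P0·P6 via (45.265,9.67): [(76.9334, 6.8105) (72.6313, 3.5813) (72.19, 0) (100, 0) (100, 8.9778)]  |A|=205.2347
8. ⊥bis P0·P7 via (48.705,4.16): [(76.9334, 6.8105) (72.6313, 3.5813) (72.19, 0) (100, 0) (100, 8.9778)]  |A|=205.2347
9. ⊥bis P0·P8 via (77.385,9.97): [(76.9334, 6.8105) (73.7278, 4.4044) (72.5031, 2.5406) (72.19, 0) (100, 0) (100, 8.9778)]  |A|=204.7169
10. ⊥bis P0·P9 via (83.29,2.355): [(83.0171, 7.3821) (83.4178, 0) (100, 0) (100, 8.9778)]  |A|=137.4404
11. canonical 4-gon: [(83.0171, 7.3821) (83.4178, 0) (100, 0) (100, 8.9778)]
12. shoelace: 137.4404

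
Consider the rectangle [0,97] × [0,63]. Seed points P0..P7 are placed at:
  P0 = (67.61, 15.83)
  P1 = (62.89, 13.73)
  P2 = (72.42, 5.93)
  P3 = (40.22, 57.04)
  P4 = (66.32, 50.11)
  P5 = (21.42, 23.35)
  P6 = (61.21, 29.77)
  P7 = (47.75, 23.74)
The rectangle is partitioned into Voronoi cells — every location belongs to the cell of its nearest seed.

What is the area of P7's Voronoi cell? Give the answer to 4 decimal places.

1. box [0,97]×[0,63]: [(0, 0) (97, 0) (97, 63) (0, 63)]
2. ⊥bis P7·P0 via (57.68,19.785): [(0, 0) (49.7999, 0) (74.892, 63) (0, 63)]  |A|=3927.7945
3. ⊥bis P7·P1 via (55.32,18.735): [(0, 0) (42.9331, 0) (60.2039, 26.1218) (74.892, 63) (0, 63)]  |A|=3838.1086
4. ⊥bis P7·P2 via (60.085,14.835): [(0, 0) (42.9331, 0) (60.2039, 26.1218) (74.892, 63) (0, 63)]  |A|=3838.1086
5. ⊥bis P7·P3 via (43.985,40.39): [(0, 30.4438) (0, 0) (42.9331, 0) (60.2039, 26.1218) (68.0545, 45.8327)]  |A|=2087.4668
6. ⊥bis P7·P4 via (57.035,36.925): [(50.1386, 41.7815) (0, 30.4438) (0, 0) (42.9331, 0) (60.2039, 26.1218) (62.8701, 32.8159)]  |A|=1981.3644
7. ⊥bis P7·P5 via (34.585,23.545): [(50.1386, 41.7815) (34.3677, 38.2153) (34.9337, 0) (42.9331, 0) (60.2039, 26.1218) (62.8701, 32.8159)]  |A|=790.7205
8. ⊥bis P7·P6 via (54.48,26.755): [(47.9681, 41.2907) (34.3677, 38.2153) (34.9337, 0) (42.9331, 0) (56.961, 21.217)]  |A|=662.0884
9. canonical 5-gon: [(47.9681, 41.2907) (34.3677, 38.2153) (34.9337, 0) (42.9331, 0) (56.961, 21.217)]
10. shoelace: 662.0884

Area of P7's cell: 662.0884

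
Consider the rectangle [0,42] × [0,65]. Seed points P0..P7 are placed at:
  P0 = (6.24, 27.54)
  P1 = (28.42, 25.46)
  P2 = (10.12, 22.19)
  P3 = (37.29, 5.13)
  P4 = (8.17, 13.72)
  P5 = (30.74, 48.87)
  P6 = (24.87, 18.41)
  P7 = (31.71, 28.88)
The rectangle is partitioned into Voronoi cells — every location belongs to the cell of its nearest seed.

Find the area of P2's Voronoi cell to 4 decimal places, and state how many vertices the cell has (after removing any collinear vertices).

Area of P2's cell: 134.1253 (4 vertices)

1. box [0,42]×[0,65]: [(0, 0) (42, 0) (42, 65) (0, 65)]
2. ⊥bis P2·P0 via (8.18,24.865): [(0, 18.9326) (0, 0) (42, 0) (42, 49.3924)]  |A|=1434.8248
3. ⊥bis P2·P1 via (19.27,23.825): [(17.8332, 31.8658) (0, 18.9326) (0, 0) (23.5273, 0)]  |A|=543.672
4. ⊥bis P2·P3 via (23.705,13.66): [(21.6665, 10.4134) (17.8332, 31.8658) (0, 18.9326) (0, 0) (15.1279, 0)]  |A|=499.9389
5. ⊥bis P2·P4 via (9.145,17.955): [(20.7983, 15.2721) (17.8332, 31.8658) (1.1804, 19.7886)]  |A|=156.0709
6. ⊥bis P2·P5 via (20.43,35.53): [(20.7983, 15.2721) (17.8332, 31.8658) (1.1804, 19.7886)]  |A|=156.0709
7. ⊥bis P2·P6 via (17.495,20.3): [(16.4623, 16.2704) (18.9119, 25.829) (17.8332, 31.8658) (1.1804, 19.7886)]  |A|=134.1253
8. ⊥bis P2·P7 via (20.915,25.535): [(16.4623, 16.2704) (18.9119, 25.829) (17.8332, 31.8658) (1.1804, 19.7886)]  |A|=134.1253
9. canonical 4-gon: [(16.4623, 16.2704) (18.9119, 25.829) (17.8332, 31.8658) (1.1804, 19.7886)]
10. shoelace: 134.1253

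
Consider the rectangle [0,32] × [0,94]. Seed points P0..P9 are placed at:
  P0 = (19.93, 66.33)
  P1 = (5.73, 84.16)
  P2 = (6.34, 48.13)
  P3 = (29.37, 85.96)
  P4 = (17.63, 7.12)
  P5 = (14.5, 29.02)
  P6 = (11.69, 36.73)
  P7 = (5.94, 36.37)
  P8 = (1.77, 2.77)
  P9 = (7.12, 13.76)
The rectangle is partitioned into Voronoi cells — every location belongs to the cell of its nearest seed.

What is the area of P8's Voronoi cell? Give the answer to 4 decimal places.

Area of P8's cell: 81.5196

1. box [0,32]×[0,94]: [(0, 0) (32, 0) (32, 94) (0, 94)]
2. ⊥bis P8·P0 via (10.85,34.55): [(0, 37.65) (0, 0) (32, 0) (32, 28.5071)]  |A|=1058.5143
3. ⊥bis P8·P1 via (3.75,43.465): [(0, 37.65) (0, 0) (32, 0) (32, 28.5071)]  |A|=1058.5143
4. ⊥bis P8·P2 via (4.055,25.45): [(0, 25.8585) (0, 0) (32, 0) (32, 22.6346)]  |A|=775.8895
5. ⊥bis P8·P3 via (15.57,44.365): [(0, 25.8585) (0, 0) (32, 0) (32, 22.6346)]  |A|=775.8895
6. ⊥bis P8·P4 via (9.7,4.945): [(4.0766, 25.4478) (0, 25.8585) (0, 0) (11.0563, 0)]  |A|=193.3866
7. ⊥bis P8·P5 via (8.135,15.895): [(6.476, 16.6995) (0, 19.8401) (0, 0) (11.0563, 0)]  |A|=156.5599
8. ⊥bis P8·P6 via (6.73,19.75): [(6.476, 16.6995) (0, 19.8401) (0, 0) (11.0563, 0)]  |A|=156.5599
9. ⊥bis P8·P7 via (3.855,19.57): [(6.476, 16.6995) (0, 19.8401) (0, 0) (11.0563, 0)]  |A|=156.5599
10. ⊥bis P8·P9 via (4.445,8.265): [(9.4589, 5.8242) (0, 10.4289) (0, 0) (11.0563, 0)]  |A|=81.5196
11. canonical 4-gon: [(9.4589, 5.8242) (0, 10.4289) (0, 0) (11.0563, 0)]
12. shoelace: 81.5196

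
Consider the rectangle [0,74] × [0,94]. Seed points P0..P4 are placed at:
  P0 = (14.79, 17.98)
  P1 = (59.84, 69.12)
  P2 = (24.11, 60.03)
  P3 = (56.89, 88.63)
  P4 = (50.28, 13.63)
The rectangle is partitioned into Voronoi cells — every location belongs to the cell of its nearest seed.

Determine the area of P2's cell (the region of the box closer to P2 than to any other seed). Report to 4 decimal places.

1. box [0,74]×[0,94]: [(0, 0) (74, 0) (74, 94) (0, 94)]
2. ⊥bis P2·P0 via (19.45,39.005): [(0, 43.3159) (74, 26.9145) (74, 94) (0, 94)]  |A|=4357.475
3. ⊥bis P2·P1 via (41.975,64.575): [(0, 43.3159) (50.215, 32.1862) (34.489, 94) (0, 94)]  |A|=2338.4987
4. ⊥bis P2·P3 via (40.5,74.33): [(0, 43.3159) (50.215, 32.1862) (39.0789, 75.9588) (23.3383, 94) (0, 94)]  |A|=2237.9122
5. ⊥bis P2·P4 via (37.195,36.83): [(0, 43.3159) (34.9573, 35.5679) (47.548, 42.6692) (39.0789, 75.9588) (23.3383, 94) (0, 94)]  |A|=2162.4491
6. canonical 6-gon: [(0, 43.3159) (34.9573, 35.5679) (47.548, 42.6692) (39.0789, 75.9588) (23.3383, 94) (0, 94)]
7. shoelace: 2162.4491

Area of P2's cell: 2162.4491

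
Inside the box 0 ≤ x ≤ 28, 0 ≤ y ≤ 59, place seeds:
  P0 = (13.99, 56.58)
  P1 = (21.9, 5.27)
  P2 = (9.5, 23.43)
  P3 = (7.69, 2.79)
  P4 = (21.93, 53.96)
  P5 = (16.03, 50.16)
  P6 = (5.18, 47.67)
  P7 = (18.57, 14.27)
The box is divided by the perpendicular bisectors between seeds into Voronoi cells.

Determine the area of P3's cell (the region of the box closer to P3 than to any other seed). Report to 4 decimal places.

Area of P3's cell: 177.7159

1. box [0,28]×[0,59]: [(0, 0) (28, 0) (28, 59) (0, 59)]
2. ⊥bis P3·P0 via (10.84,29.685): [(0, 30.9546) (0, 0) (28, 0) (28, 27.6752)]  |A|=820.817
3. ⊥bis P3·P1 via (14.795,4.03): [(10.3067, 29.7475) (0, 30.9546) (0, 0) (15.4983, 0)]  |A|=390.0374
4. ⊥bis P3·P2 via (8.595,13.11): [(13.282, 12.699) (0, 13.8637) (0, 0) (15.4983, 0)]  |A|=190.4758
5. ⊥bis P3·P4 via (14.81,28.375): [(13.282, 12.699) (0, 13.8637) (0, 0) (15.4983, 0)]  |A|=190.4758
6. ⊥bis P3·P5 via (11.86,26.475): [(13.282, 12.699) (0, 13.8637) (0, 0) (15.4983, 0)]  |A|=190.4758
7. ⊥bis P3·P6 via (6.435,25.23): [(13.282, 12.699) (0, 13.8637) (0, 0) (15.4983, 0)]  |A|=190.4758
8. ⊥bis P3·P7 via (13.13,8.53): [(14.184, 7.5311) (8.2671, 13.1388) (0, 13.8637) (0, 0) (15.4983, 0)]  |A|=177.7159
9. canonical 5-gon: [(14.184, 7.5311) (8.2671, 13.1388) (0, 13.8637) (0, 0) (15.4983, 0)]
10. shoelace: 177.7159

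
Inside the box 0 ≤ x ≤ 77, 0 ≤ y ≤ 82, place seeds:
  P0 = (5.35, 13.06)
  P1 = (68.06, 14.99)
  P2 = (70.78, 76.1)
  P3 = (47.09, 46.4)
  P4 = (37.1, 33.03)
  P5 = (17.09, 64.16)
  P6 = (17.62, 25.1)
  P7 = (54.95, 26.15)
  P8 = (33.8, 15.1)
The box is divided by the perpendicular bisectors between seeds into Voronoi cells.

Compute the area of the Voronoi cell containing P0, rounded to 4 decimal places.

Area of P0's cell: 414.0548

1. box [0,77]×[0,82]: [(0, 0) (77, 0) (77, 82) (0, 82)]
2. ⊥bis P0·P1 via (36.705,14.025): [(0, 0) (37.1366, 0) (34.613, 82) (0, 82)]  |A|=2941.7337
3. ⊥bis P0·P2 via (38.065,44.58): [(0, 0) (37.1366, 0) (35.6887, 47.0464) (2.0119, 82) (0, 82)]  |A|=2371.9704
4. ⊥bis P0·P3 via (26.22,29.73): [(0, 62.5561) (0, 0) (37.1366, 0) (36.6225, 16.7066)]  |A|=1455.6939
5. ⊥bis P0·P4 via (21.225,23.045): [(0, 56.7903) (0, 0) (35.7198, 0)]  |A|=1014.2681
6. ⊥bis P0·P5 via (11.22,38.61): [(11.4713, 38.5523) (0, 41.1877) (0, 0) (35.7198, 0)]  |A|=924.7773
7. ⊥bis P0·P6 via (11.485,19.08): [(0, 30.7844) (0, 0) (30.2073, 0)]  |A|=464.9575
8. ⊥bis P0·P7 via (30.15,19.605): [(0, 30.7844) (0, 0) (30.2073, 0)]  |A|=464.9575
9. ⊥bis P0·P8 via (19.575,14.08): [(19.826, 10.5797) (0, 30.7844) (0, 0) (20.5846, 0)]  |A|=414.0548
10. canonical 4-gon: [(19.826, 10.5797) (0, 30.7844) (0, 0) (20.5846, 0)]
11. shoelace: 414.0548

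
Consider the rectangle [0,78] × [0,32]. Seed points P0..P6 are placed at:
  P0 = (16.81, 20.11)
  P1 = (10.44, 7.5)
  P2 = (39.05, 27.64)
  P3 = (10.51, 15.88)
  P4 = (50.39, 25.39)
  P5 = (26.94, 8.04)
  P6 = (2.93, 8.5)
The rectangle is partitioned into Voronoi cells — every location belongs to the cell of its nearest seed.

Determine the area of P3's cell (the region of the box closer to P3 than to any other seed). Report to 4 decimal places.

1. box [0,78]×[0,32]: [(0, 0) (78, 0) (78, 32) (0, 32)]
2. ⊥bis P3·P0 via (13.66,17.995): [(0, 0) (25.7424, 0) (4.2566, 32) (0, 32)]  |A|=479.984
3. ⊥bis P3·P1 via (10.475,11.69): [(0, 11.7775) (17.9352, 11.6277) (4.2566, 32) (0, 32)]  |A|=224.7061
4. ⊥bis P3·P2 via (24.78,21.76): [(0, 11.7775) (17.9352, 11.6277) (4.2566, 32) (0, 32)]  |A|=224.7061
5. ⊥bis P3·P4 via (30.45,20.635): [(0, 11.7775) (17.9352, 11.6277) (4.2566, 32) (0, 32)]  |A|=224.7061
6. ⊥bis P3·P5 via (18.725,11.96): [(0, 11.7775) (17.9352, 11.6277) (4.2566, 32) (0, 32)]  |A|=224.7061
7. ⊥bis P3·P6 via (6.72,12.19): [(0, 19.0921) (7.18, 11.7175) (17.9352, 11.6277) (4.2566, 32) (0, 32)]  |A|=198.4466
8. canonical 5-gon: [(0, 19.0921) (7.18, 11.7175) (17.9352, 11.6277) (4.2566, 32) (0, 32)]
9. shoelace: 198.4466

Area of P3's cell: 198.4466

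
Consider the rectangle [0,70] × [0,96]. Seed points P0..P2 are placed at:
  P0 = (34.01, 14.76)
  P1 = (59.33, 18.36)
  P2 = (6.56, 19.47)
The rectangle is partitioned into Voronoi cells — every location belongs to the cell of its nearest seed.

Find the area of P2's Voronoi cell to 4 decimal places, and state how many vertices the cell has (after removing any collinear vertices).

Area of P2's cell: 2456.1018 (4 vertices)

1. box [0,70]×[0,96]: [(0, 0) (70, 0) (70, 96) (0, 96)]
2. ⊥bis P2·P0 via (20.285,17.115): [(0, 0) (17.3483, 0) (33.8205, 96) (0, 96)]  |A|=2456.1018
3. ⊥bis P2·P1 via (32.945,18.915): [(0, 0) (17.3483, 0) (33.8205, 96) (0, 96)]  |A|=2456.1018
4. canonical 4-gon: [(0, 0) (17.3483, 0) (33.8205, 96) (0, 96)]
5. shoelace: 2456.1018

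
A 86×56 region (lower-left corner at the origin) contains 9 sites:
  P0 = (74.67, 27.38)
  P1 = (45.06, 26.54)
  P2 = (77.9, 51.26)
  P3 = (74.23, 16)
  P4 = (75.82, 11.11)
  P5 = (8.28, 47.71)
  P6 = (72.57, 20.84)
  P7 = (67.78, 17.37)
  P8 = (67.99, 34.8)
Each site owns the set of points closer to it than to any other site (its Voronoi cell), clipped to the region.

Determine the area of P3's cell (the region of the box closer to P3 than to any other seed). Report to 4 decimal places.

Area of P3's cell: 81.4475

1. box [0,86]×[0,56]: [(0, 0) (86, 0) (86, 56) (0, 56)]
2. ⊥bis P3·P0 via (74.45,21.69): [(0, 24.5686) (0, 0) (86, 0) (86, 21.2434)]  |A|=1969.9154
3. ⊥bis P3·P1 via (59.645,21.27): [(59.9987, 22.2488) (51.9595, 0) (86, 0) (86, 21.2434)]  |A|=654.8581
4. ⊥bis P3·P2 via (76.065,33.63): [(59.9987, 22.2488) (51.9595, 0) (86, 0) (86, 21.2434)]  |A|=654.8581
5. ⊥bis P3·P4 via (75.025,13.555): [(59.9987, 22.2488) (54.4387, 6.8613) (86, 17.1236) (86, 21.2434)]  |A|=267.8563
6. ⊥bis P3·P5 via (41.255,31.855): [(59.9987, 22.2488) (54.4387, 6.8613) (86, 17.1236) (86, 21.2434)]  |A|=267.8563
7. ⊥bis P3·P6 via (73.4,18.42): [(82.0747, 21.3952) (56.5238, 12.6319) (54.4387, 6.8613) (86, 17.1236) (86, 21.2434)]  |A|=160.2221
8. ⊥bis P3·P7 via (71.005,16.685): [(82.0747, 21.3952) (71.2143, 17.6704) (69.9926, 11.9187) (86, 17.1236) (86, 21.2434)]  |A|=81.4475
9. ⊥bis P3·P8 via (71.11,25.4): [(82.0747, 21.3952) (71.2143, 17.6704) (69.9926, 11.9187) (86, 17.1236) (86, 21.2434)]  |A|=81.4475
10. canonical 5-gon: [(82.0747, 21.3952) (71.2143, 17.6704) (69.9926, 11.9187) (86, 17.1236) (86, 21.2434)]
11. shoelace: 81.4475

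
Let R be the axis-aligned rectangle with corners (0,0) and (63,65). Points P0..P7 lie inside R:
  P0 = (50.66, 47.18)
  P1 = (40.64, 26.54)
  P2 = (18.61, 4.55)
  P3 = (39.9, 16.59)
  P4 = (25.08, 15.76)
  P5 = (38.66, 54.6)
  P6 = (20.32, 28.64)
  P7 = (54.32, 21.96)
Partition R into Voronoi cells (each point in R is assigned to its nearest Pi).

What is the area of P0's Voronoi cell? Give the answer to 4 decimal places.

1. box [0,63]×[0,65]: [(0, 0) (63, 0) (63, 65) (0, 65)]
2. ⊥bis P0·P1 via (45.65,36.86): [(0, 59.0215) (63, 28.4372) (63, 65) (0, 65)]  |A|=1340.0521
3. ⊥bis P0·P2 via (34.635,25.865): [(0, 59.0215) (63, 28.4372) (63, 65) (0, 65)]  |A|=1340.0521
4. ⊥bis P0·P3 via (45.28,31.885): [(0, 59.0215) (63, 28.4372) (63, 65) (0, 65)]  |A|=1340.0521
5. ⊥bis P0·P4 via (37.87,31.47): [(0, 62.3011) (9.9787, 54.1772) (63, 28.4372) (63, 65) (0, 65)]  |A|=1323.6887
6. ⊥bis P0·P5 via (44.66,50.89): [(38.2162, 40.4688) (63, 28.4372) (63, 65) (53.3847, 65)]  |A|=571.0195
7. ⊥bis P0·P6 via (35.49,37.91): [(38.2162, 40.4688) (63, 28.4372) (63, 65) (53.3847, 65)]  |A|=571.0195
8. ⊥bis P0·P7 via (52.49,34.57): [(38.2162, 40.4688) (50.8557, 34.3328) (63, 36.0952) (63, 65) (53.3847, 65)]  |A|=524.5185
9. canonical 5-gon: [(38.2162, 40.4688) (50.8557, 34.3328) (63, 36.0952) (63, 65) (53.3847, 65)]
10. shoelace: 524.5185

Area of P0's cell: 524.5185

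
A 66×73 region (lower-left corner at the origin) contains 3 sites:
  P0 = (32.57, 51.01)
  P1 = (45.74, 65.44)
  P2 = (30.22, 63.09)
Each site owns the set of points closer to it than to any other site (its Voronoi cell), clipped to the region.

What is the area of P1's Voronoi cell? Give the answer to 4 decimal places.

1. box [0,66]×[0,73]: [(0, 0) (66, 0) (66, 73) (0, 73)]
2. ⊥bis P1·P0 via (39.155,58.225): [(66, 33.7241) (66, 73) (22.9664, 73)]  |A|=845.0918
3. ⊥bis P1·P2 via (37.98,64.265): [(38.8528, 58.5008) (66, 33.7241) (66, 73) (36.6574, 73)]  |A|=745.8381
4. canonical 4-gon: [(38.8528, 58.5008) (66, 33.7241) (66, 73) (36.6574, 73)]
5. shoelace: 745.8381

Area of P1's cell: 745.8381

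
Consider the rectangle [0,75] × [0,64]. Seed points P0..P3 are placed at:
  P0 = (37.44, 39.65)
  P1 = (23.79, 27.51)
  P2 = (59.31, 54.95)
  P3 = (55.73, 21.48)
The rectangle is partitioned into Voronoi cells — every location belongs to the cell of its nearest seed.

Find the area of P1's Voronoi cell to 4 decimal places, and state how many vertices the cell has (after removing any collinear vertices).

1. box [0,75]×[0,64]: [(0, 0) (75, 0) (75, 64) (0, 64)]
2. ⊥bis P1·P0 via (30.615,33.58): [(0, 0) (60.4803, 0) (3.5601, 64) (0, 64)]  |A|=2049.2938
3. ⊥bis P1·P2 via (41.55,41.23): [(0, 0) (60.4803, 0) (3.5601, 64) (0, 64)]  |A|=2049.2938
4. ⊥bis P1·P3 via (39.76,24.495): [(0, 0) (35.1356, 0) (39.5735, 23.5072) (3.5601, 64) (0, 64)]  |A|=1751.4018
5. canonical 5-gon: [(0, 0) (35.1356, 0) (39.5735, 23.5072) (3.5601, 64) (0, 64)]
6. shoelace: 1751.4018

Area of P1's cell: 1751.4018 (5 vertices)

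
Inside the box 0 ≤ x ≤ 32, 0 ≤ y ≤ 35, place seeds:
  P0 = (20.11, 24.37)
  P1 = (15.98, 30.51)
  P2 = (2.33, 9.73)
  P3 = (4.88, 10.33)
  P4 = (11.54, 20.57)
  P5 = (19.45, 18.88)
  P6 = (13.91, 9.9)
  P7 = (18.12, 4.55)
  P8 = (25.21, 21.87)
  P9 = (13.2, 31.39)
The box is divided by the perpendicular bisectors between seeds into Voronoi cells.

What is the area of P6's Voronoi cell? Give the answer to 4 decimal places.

Area of P6's cell: 91.0297

1. box [0,32]×[0,35]: [(0, 0) (32, 0) (32, 35) (0, 35)]
2. ⊥bis P6·P0 via (17.01,17.135): [(0, 24.4233) (0, 0) (32, 0) (32, 10.7122)]  |A|=562.1682
3. ⊥bis P6·P1 via (14.945,20.205): [(8.2835, 20.8741) (0, 21.706) (0, 0) (32, 0) (32, 10.7122)]  |A|=550.9138
4. ⊥bis P6·P2 via (8.12,9.815): [(8.2835, 20.8741) (7.9572, 20.9068) (8.2641, 0) (32, 0) (32, 10.7122)]  |A|=378.1666
5. ⊥bis P6·P3 via (9.395,10.115): [(9.8749, 20.1922) (8.9133, 0) (32, 0) (32, 10.7122)]  |A|=351.5898
6. ⊥bis P6·P4 via (12.725,15.235): [(18.4675, 16.5105) (9.6058, 14.5422) (8.9133, 0) (32, 0) (32, 10.7122)]  |A|=326.8202
7. ⊥bis P6·P5 via (16.68,14.39): [(14.6259, 15.6572) (9.6058, 14.5422) (8.9133, 0) (32, 0) (32, 4.9387)]  |A|=259.7546
8. ⊥bis P6·P7 via (16.015,7.225): [(21.4111, 11.4713) (14.6259, 15.6572) (9.6058, 14.5422) (8.9943, 1.7003)]  |A|=91.0297
9. ⊥bis P6·P8 via (19.56,15.885): [(21.4111, 11.4713) (14.6259, 15.6572) (9.6058, 14.5422) (8.9943, 1.7003)]  |A|=91.0297
10. ⊥bis P6·P9 via (13.555,20.645): [(21.4111, 11.4713) (14.6259, 15.6572) (9.6058, 14.5422) (8.9943, 1.7003)]  |A|=91.0297
11. canonical 4-gon: [(21.4111, 11.4713) (14.6259, 15.6572) (9.6058, 14.5422) (8.9943, 1.7003)]
12. shoelace: 91.0297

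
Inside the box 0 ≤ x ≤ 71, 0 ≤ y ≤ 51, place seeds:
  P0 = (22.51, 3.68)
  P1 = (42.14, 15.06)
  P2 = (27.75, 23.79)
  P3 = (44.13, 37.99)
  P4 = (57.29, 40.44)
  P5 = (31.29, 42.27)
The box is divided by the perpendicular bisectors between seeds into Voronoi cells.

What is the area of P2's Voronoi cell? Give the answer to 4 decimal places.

Area of P2's cell: 695.7552

1. box [0,71]×[0,51]: [(0, 0) (71, 0) (71, 51) (0, 51)]
2. ⊥bis P2·P0 via (25.13,13.735): [(0, 20.283) (71, 1.7828) (71, 51) (0, 51)]  |A|=2837.6626
3. ⊥bis P2·P1 via (34.945,19.425): [(0, 20.283) (30.6245, 12.3033) (54.1006, 51) (0, 51)]  |A|=1517.1031
4. ⊥bis P2·P3 via (35.94,30.89): [(0, 20.283) (30.6245, 12.3033) (39.4466, 26.8451) (18.5064, 51) (0, 51)]  |A|=1087.2157
5. ⊥bis P2·P4 via (42.52,32.115): [(0, 20.283) (30.6245, 12.3033) (39.4466, 26.8451) (18.5064, 51) (0, 51)]  |A|=1087.2157
6. ⊥bis P2·P5 via (29.52,33.03): [(0, 38.6848) (0, 20.283) (30.6245, 12.3033) (39.4466, 26.8451) (34.9938, 31.9814)]  |A|=695.7552
7. canonical 5-gon: [(0, 38.6848) (0, 20.283) (30.6245, 12.3033) (39.4466, 26.8451) (34.9938, 31.9814)]
8. shoelace: 695.7552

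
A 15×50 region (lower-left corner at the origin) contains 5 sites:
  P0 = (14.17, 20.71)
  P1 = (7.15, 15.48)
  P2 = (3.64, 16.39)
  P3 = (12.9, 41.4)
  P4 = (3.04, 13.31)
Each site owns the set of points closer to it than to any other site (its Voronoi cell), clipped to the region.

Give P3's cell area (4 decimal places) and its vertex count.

1. box [0,15]×[0,50]: [(0, 0) (15, 0) (15, 50) (0, 50)]
2. ⊥bis P3·P0 via (13.535,31.055): [(0, 30.2242) (15, 31.1449) (15, 50) (0, 50)]  |A|=289.7316
3. ⊥bis P3·P1 via (10.025,28.44): [(0, 30.6639) (1.5526, 30.3195) (15, 31.1449) (15, 50) (0, 50)]  |A|=289.3903
4. ⊥bis P3·P2 via (8.27,28.895): [(0, 31.957) (4.0145, 30.4706) (15, 31.1449) (15, 50) (0, 50)]  |A|=286.2535
5. ⊥bis P3·P4 via (7.97,27.355): [(0, 31.957) (4.0145, 30.4706) (15, 31.1449) (15, 50) (0, 50)]  |A|=286.2535
6. canonical 5-gon: [(0, 31.957) (4.0145, 30.4706) (15, 31.1449) (15, 50) (0, 50)]
7. shoelace: 286.2535

Area of P3's cell: 286.2535 (5 vertices)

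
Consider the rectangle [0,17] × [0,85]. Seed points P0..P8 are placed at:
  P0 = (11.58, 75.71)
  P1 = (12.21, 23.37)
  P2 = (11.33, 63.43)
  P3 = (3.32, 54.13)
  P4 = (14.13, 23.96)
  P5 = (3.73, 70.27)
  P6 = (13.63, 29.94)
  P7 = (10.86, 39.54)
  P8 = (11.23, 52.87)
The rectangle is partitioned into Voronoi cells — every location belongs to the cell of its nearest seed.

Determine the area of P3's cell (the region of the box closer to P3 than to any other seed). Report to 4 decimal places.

1. box [0,17]×[0,85]: [(0, 0) (17, 0) (17, 85) (0, 85)]
2. ⊥bis P3·P0 via (7.45,64.92): [(0, 67.7716) (0, 0) (17, 0) (17, 61.2646)]  |A|=1096.8077
3. ⊥bis P3·P1 via (7.765,38.75): [(0, 67.7716) (0, 36.5058) (17, 41.419) (17, 61.2646)]  |A|=434.4465
4. ⊥bis P3·P2 via (7.325,58.78): [(0, 65.089) (0, 36.5058) (17, 41.419) (17, 50.447)]  |A|=319.6945
5. ⊥bis P3·P4 via (8.725,39.045): [(0, 65.089) (0, 36.5058) (8.4717, 38.9543) (17, 42.01) (17, 50.447)]  |A|=317.1747
6. ⊥bis P3·P5 via (3.525,62.2): [(3.349, 62.2045) (0, 62.2895) (0, 36.5058) (8.4717, 38.9543) (17, 42.01) (17, 50.447)]  |A|=312.4871
7. ⊥bis P3·P6 via (8.475,42.035): [(3.349, 62.2045) (0, 62.2895) (0, 38.4229) (17, 45.6684) (17, 50.447)]  |A|=262.5919
8. ⊥bis P3·P7 via (7.09,46.835): [(15.9047, 51.3904) (3.349, 62.2045) (0, 62.2895) (0, 43.1709)]  |A|=169.6122
9. ⊥bis P3·P8 via (7.275,53.5): [(6.1347, 46.3413) (8.0206, 58.1809) (3.349, 62.2045) (0, 62.2895) (0, 43.1709)]  |A|=116.5368
10. canonical 5-gon: [(6.1347, 46.3413) (8.0206, 58.1809) (3.349, 62.2045) (0, 62.2895) (0, 43.1709)]
11. shoelace: 116.5368

Area of P3's cell: 116.5368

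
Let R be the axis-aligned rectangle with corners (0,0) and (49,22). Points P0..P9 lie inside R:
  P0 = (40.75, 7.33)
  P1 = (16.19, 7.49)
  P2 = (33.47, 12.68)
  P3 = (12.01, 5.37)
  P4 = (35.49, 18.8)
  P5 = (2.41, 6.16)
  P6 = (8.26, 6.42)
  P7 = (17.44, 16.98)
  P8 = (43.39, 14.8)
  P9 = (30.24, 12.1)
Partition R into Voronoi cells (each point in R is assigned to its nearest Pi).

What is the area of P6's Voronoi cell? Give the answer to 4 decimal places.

1. box [0,49]×[0,22]: [(0, 0) (49, 0) (49, 22) (0, 22)]
2. ⊥bis P6·P0 via (24.505,6.875): [(0, 0) (24.6976, 0) (24.0814, 22) (0, 22)]  |A|=536.5682
3. ⊥bis P6·P1 via (12.225,6.955): [(0, 0) (13.1634, 0) (10.195, 22) (0, 22)]  |A|=256.9425
4. ⊥bis P6·P2 via (20.865,9.55): [(0, 0) (13.1634, 0) (10.195, 22) (0, 22)]  |A|=256.9425
5. ⊥bis P6·P3 via (10.135,5.895): [(0, 0) (8.4844, 0) (11.6419, 11.2767) (10.195, 22) (0, 22)]  |A|=230.5605
6. ⊥bis P6·P4 via (21.875,12.61): [(0, 0) (8.4844, 0) (11.6419, 11.2767) (10.195, 22) (0, 22)]  |A|=230.5605
7. ⊥bis P6·P5 via (5.335,6.29): [(5.6146, 0) (8.4844, 0) (11.6419, 11.2767) (10.195, 22) (4.6368, 22)]  |A|=117.7958
8. ⊥bis P6·P7 via (12.85,11.7): [(4.7829, 18.7129) (5.6146, 0) (8.4844, 0) (11.6419, 11.2767) (11.4166, 12.9461)]  |A|=82.1524
9. ⊥bis P6·P8 via (25.825,10.61): [(4.7829, 18.7129) (5.6146, 0) (8.4844, 0) (11.6419, 11.2767) (11.4166, 12.9461)]  |A|=82.1524
10. ⊥bis P6·P9 via (19.25,9.26): [(4.7829, 18.7129) (5.6146, 0) (8.4844, 0) (11.6419, 11.2767) (11.4166, 12.9461)]  |A|=82.1524
11. canonical 5-gon: [(4.7829, 18.7129) (5.6146, 0) (8.4844, 0) (11.6419, 11.2767) (11.4166, 12.9461)]
12. shoelace: 82.1524

Area of P6's cell: 82.1524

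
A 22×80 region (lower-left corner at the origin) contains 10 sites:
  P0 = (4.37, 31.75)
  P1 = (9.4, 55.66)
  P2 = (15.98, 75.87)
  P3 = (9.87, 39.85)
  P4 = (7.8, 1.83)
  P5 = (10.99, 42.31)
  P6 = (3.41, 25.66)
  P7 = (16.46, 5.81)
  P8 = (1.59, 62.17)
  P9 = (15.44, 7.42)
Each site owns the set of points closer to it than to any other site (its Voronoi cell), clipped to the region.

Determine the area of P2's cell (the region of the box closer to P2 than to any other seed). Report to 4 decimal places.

1. box [0,22]×[0,80]: [(0, 0) (22, 0) (22, 80) (0, 80)]
2. ⊥bis P2·P0 via (10.175,53.81): [(0, 56.4875) (22, 50.6983) (22, 80) (0, 80)]  |A|=580.9561
3. ⊥bis P2·P1 via (12.69,65.765): [(0, 69.8966) (22, 62.7338) (22, 80) (0, 80)]  |A|=301.0649
4. ⊥bis P2·P3 via (12.925,57.86): [(0, 69.8966) (22, 62.7338) (22, 80) (0, 80)]  |A|=301.0649
5. ⊥bis P2·P4 via (11.89,38.85): [(0, 69.8966) (22, 62.7338) (22, 80) (0, 80)]  |A|=301.0649
6. ⊥bis P2·P5 via (13.485,59.09): [(0, 69.8966) (22, 62.7338) (22, 80) (0, 80)]  |A|=301.0649
7. ⊥bis P2·P6 via (9.695,50.765): [(0, 69.8966) (22, 62.7338) (22, 80) (0, 80)]  |A|=301.0649
8. ⊥bis P2·P7 via (16.22,40.84): [(0, 69.8966) (22, 62.7338) (22, 80) (0, 80)]  |A|=301.0649
9. ⊥bis P2·P8 via (8.785,69.02): [(0, 78.2475) (11.5218, 66.1453) (22, 62.7338) (22, 80) (0, 80)]  |A|=252.9565
10. ⊥bis P2·P9 via (15.71,41.645): [(0, 78.2475) (11.5218, 66.1453) (22, 62.7338) (22, 80) (0, 80)]  |A|=252.9565
11. canonical 5-gon: [(0, 78.2475) (11.5218, 66.1453) (22, 62.7338) (22, 80) (0, 80)]
12. shoelace: 252.9565

Area of P2's cell: 252.9565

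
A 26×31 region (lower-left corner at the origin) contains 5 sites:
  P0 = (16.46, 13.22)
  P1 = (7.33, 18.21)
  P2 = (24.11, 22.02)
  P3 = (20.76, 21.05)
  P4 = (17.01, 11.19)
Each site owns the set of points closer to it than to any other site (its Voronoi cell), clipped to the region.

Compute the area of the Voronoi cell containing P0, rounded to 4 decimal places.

1. box [0,26]×[0,31]: [(0, 0) (26, 0) (26, 31) (0, 31)]
2. ⊥bis P0·P1 via (11.895,15.715): [(3.306, 0) (26, 0) (26, 31) (20.249, 31)]  |A|=440.8978
3. ⊥bis P0·P2 via (20.285,17.62): [(15.3032, 21.9508) (3.306, 0) (26, 0) (26, 12.6518)]  |A|=316.7433
4. ⊥bis P0·P3 via (18.61,17.135): [(24.6732, 13.8053) (14.0421, 19.6435) (3.306, 0) (26, 0) (26, 12.6518)]  |A|=300.7979
5. ⊥bis P0·P4 via (16.735,12.205): [(24.002, 14.1739) (14.0421, 19.6435) (8.8019, 10.0556)]  |A|=62.0782
6. canonical 3-gon: [(24.002, 14.1739) (14.0421, 19.6435) (8.8019, 10.0556)]
7. shoelace: 62.0782

Area of P0's cell: 62.0782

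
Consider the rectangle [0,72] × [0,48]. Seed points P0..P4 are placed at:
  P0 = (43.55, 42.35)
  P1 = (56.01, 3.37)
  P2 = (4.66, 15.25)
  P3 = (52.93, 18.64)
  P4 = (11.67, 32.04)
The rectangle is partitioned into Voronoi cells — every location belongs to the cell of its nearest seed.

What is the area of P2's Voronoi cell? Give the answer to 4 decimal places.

1. box [0,72]×[0,48]: [(0, 0) (72, 0) (72, 48) (0, 48)]
2. ⊥bis P2·P0 via (24.105,28.8): [(0, 0) (44.1739, 0) (10.7257, 48) (0, 48)]  |A|=1317.5913
3. ⊥bis P2·P1 via (30.335,9.31): [(0, 0) (28.1811, 0) (32.1673, 17.2301) (10.7257, 48) (0, 48)]  |A|=1179.8125
4. ⊥bis P2·P3 via (28.795,16.945): [(0, 0) (28.1811, 0) (29.565, 5.9816) (28.3948, 22.644) (10.7257, 48) (0, 48)]  |A|=1151.5501
5. ⊥bis P2·P4 via (8.165,23.645): [(0, 27.054) (0, 0) (28.1811, 0) (29.565, 5.9816) (28.9334, 14.974)]  |A|=610.4844
6. canonical 5-gon: [(0, 27.054) (0, 0) (28.1811, 0) (29.565, 5.9816) (28.9334, 14.974)]
7. shoelace: 610.4844

Area of P2's cell: 610.4844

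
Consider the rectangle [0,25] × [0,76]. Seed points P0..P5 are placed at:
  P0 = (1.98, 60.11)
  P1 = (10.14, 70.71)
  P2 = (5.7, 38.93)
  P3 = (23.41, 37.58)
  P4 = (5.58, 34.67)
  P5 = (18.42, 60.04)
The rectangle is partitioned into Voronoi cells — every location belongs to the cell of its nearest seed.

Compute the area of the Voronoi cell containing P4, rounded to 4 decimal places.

Area of P4's cell: 639.2393

1. box [0,25]×[0,76]: [(0, 0) (25, 0) (25, 76) (0, 76)]
2. ⊥bis P4·P0 via (3.78,47.39): [(0, 46.8551) (0, 0) (25, 0) (25, 50.3928)]  |A|=1215.5991
3. ⊥bis P4·P1 via (7.86,52.69): [(0, 46.8551) (0, 0) (25, 0) (25, 50.3928)]  |A|=1215.5991
4. ⊥bis P4·P2 via (5.64,36.8): [(0, 36.9589) (0, 0) (25, 0) (25, 36.2546)]  |A|=915.169
5. ⊥bis P4·P3 via (14.495,36.125): [(14.4252, 36.5525) (0, 36.9589) (0, 0) (20.3909, 0)]  |A|=639.2393
6. ⊥bis P4·P5 via (12,47.355): [(14.4252, 36.5525) (0, 36.9589) (0, 0) (20.3909, 0)]  |A|=639.2393
7. canonical 4-gon: [(14.4252, 36.5525) (0, 36.9589) (0, 0) (20.3909, 0)]
8. shoelace: 639.2393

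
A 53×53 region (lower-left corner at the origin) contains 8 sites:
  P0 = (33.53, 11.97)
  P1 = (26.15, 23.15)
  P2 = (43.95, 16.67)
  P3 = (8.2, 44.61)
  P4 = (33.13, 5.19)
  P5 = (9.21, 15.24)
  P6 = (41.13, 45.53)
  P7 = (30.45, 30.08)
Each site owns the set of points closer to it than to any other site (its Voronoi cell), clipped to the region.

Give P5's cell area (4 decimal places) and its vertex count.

Area of P5's cell: 532.8348 (6 vertices)

1. box [0,53]×[0,53]: [(0, 0) (53, 0) (53, 53) (0, 53)]
2. ⊥bis P5·P0 via (21.37,13.605): [(0, 0) (19.5407, 0) (26.6669, 53) (0, 53)]  |A|=1224.5028
3. ⊥bis P5·P1 via (17.68,19.195): [(0, 0) (19.5407, 0) (21.1286, 11.8095) (1.895, 53) (0, 53)]  |A|=714.3192
4. ⊥bis P5·P2 via (26.58,15.955): [(0, 0) (19.5407, 0) (21.1286, 11.8095) (1.895, 53) (0, 53)]  |A|=714.3192
5. ⊥bis P5·P3 via (8.705,29.925): [(0, 29.6256) (0, 0) (19.5407, 0) (21.1286, 11.8095) (12.6071, 30.0592)]  |A|=545.2417
6. ⊥bis P5·P4 via (21.17,10.215): [(0, 29.6256) (0, 0) (16.8782, 0) (20.7938, 9.3196) (21.1286, 11.8095) (12.6071, 30.0592)]  |A|=532.8348
7. ⊥bis P5·P6 via (25.17,30.385): [(0, 29.6256) (0, 0) (16.8782, 0) (20.7938, 9.3196) (21.1286, 11.8095) (12.6071, 30.0592)]  |A|=532.8348
8. ⊥bis P5·P7 via (19.83,22.66): [(0, 29.6256) (0, 0) (16.8782, 0) (20.7938, 9.3196) (21.1286, 11.8095) (12.6071, 30.0592)]  |A|=532.8348
9. canonical 6-gon: [(0, 29.6256) (0, 0) (16.8782, 0) (20.7938, 9.3196) (21.1286, 11.8095) (12.6071, 30.0592)]
10. shoelace: 532.8348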